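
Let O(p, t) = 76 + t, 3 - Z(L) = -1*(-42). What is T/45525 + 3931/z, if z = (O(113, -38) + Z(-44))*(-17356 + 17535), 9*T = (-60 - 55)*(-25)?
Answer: -64404574/2933631 ≈ -21.954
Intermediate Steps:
Z(L) = -39 (Z(L) = 3 - (-1)*(-42) = 3 - 1*42 = 3 - 42 = -39)
T = 2875/9 (T = ((-60 - 55)*(-25))/9 = (-115*(-25))/9 = (⅑)*2875 = 2875/9 ≈ 319.44)
z = -179 (z = ((76 - 38) - 39)*(-17356 + 17535) = (38 - 39)*179 = -1*179 = -179)
T/45525 + 3931/z = (2875/9)/45525 + 3931/(-179) = (2875/9)*(1/45525) + 3931*(-1/179) = 115/16389 - 3931/179 = -64404574/2933631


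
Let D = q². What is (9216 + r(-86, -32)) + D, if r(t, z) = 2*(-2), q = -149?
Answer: 31413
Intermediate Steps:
r(t, z) = -4
D = 22201 (D = (-149)² = 22201)
(9216 + r(-86, -32)) + D = (9216 - 4) + 22201 = 9212 + 22201 = 31413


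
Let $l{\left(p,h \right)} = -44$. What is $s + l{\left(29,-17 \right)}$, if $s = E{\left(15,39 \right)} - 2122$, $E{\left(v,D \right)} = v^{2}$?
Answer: $-1941$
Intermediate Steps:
$s = -1897$ ($s = 15^{2} - 2122 = 225 - 2122 = -1897$)
$s + l{\left(29,-17 \right)} = -1897 - 44 = -1941$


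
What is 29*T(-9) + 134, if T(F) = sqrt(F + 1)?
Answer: 134 + 58*I*sqrt(2) ≈ 134.0 + 82.024*I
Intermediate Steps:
T(F) = sqrt(1 + F)
29*T(-9) + 134 = 29*sqrt(1 - 9) + 134 = 29*sqrt(-8) + 134 = 29*(2*I*sqrt(2)) + 134 = 58*I*sqrt(2) + 134 = 134 + 58*I*sqrt(2)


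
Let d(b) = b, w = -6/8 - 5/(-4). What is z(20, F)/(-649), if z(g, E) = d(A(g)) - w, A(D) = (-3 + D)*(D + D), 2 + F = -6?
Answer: -1359/1298 ≈ -1.0470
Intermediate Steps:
F = -8 (F = -2 - 6 = -8)
A(D) = 2*D*(-3 + D) (A(D) = (-3 + D)*(2*D) = 2*D*(-3 + D))
w = 1/2 (w = -6*1/8 - 5*(-1/4) = -3/4 + 5/4 = 1/2 ≈ 0.50000)
z(g, E) = -1/2 + 2*g*(-3 + g) (z(g, E) = 2*g*(-3 + g) - 1*1/2 = 2*g*(-3 + g) - 1/2 = -1/2 + 2*g*(-3 + g))
z(20, F)/(-649) = (-1/2 + 2*20*(-3 + 20))/(-649) = (-1/2 + 2*20*17)*(-1/649) = (-1/2 + 680)*(-1/649) = (1359/2)*(-1/649) = -1359/1298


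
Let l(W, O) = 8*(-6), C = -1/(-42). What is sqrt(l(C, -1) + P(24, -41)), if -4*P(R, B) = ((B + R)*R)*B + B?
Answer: I*sqrt(16879)/2 ≈ 64.96*I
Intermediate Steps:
C = 1/42 (C = -1*(-1/42) = 1/42 ≈ 0.023810)
l(W, O) = -48
P(R, B) = -B/4 - B*R*(B + R)/4 (P(R, B) = -(((B + R)*R)*B + B)/4 = -((R*(B + R))*B + B)/4 = -(B*R*(B + R) + B)/4 = -(B + B*R*(B + R))/4 = -B/4 - B*R*(B + R)/4)
sqrt(l(C, -1) + P(24, -41)) = sqrt(-48 - 1/4*(-41)*(1 + 24**2 - 41*24)) = sqrt(-48 - 1/4*(-41)*(1 + 576 - 984)) = sqrt(-48 - 1/4*(-41)*(-407)) = sqrt(-48 - 16687/4) = sqrt(-16879/4) = I*sqrt(16879)/2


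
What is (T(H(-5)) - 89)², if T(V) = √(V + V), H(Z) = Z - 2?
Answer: (89 - I*√14)² ≈ 7907.0 - 666.01*I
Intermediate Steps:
H(Z) = -2 + Z
T(V) = √2*√V (T(V) = √(2*V) = √2*√V)
(T(H(-5)) - 89)² = (√2*√(-2 - 5) - 89)² = (√2*√(-7) - 89)² = (√2*(I*√7) - 89)² = (I*√14 - 89)² = (-89 + I*√14)²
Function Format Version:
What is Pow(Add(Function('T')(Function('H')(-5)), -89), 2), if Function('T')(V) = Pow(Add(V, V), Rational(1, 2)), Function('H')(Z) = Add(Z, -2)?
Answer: Pow(Add(89, Mul(-1, I, Pow(14, Rational(1, 2)))), 2) ≈ Add(7907.0, Mul(-666.01, I))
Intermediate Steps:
Function('H')(Z) = Add(-2, Z)
Function('T')(V) = Mul(Pow(2, Rational(1, 2)), Pow(V, Rational(1, 2))) (Function('T')(V) = Pow(Mul(2, V), Rational(1, 2)) = Mul(Pow(2, Rational(1, 2)), Pow(V, Rational(1, 2))))
Pow(Add(Function('T')(Function('H')(-5)), -89), 2) = Pow(Add(Mul(Pow(2, Rational(1, 2)), Pow(Add(-2, -5), Rational(1, 2))), -89), 2) = Pow(Add(Mul(Pow(2, Rational(1, 2)), Pow(-7, Rational(1, 2))), -89), 2) = Pow(Add(Mul(Pow(2, Rational(1, 2)), Mul(I, Pow(7, Rational(1, 2)))), -89), 2) = Pow(Add(Mul(I, Pow(14, Rational(1, 2))), -89), 2) = Pow(Add(-89, Mul(I, Pow(14, Rational(1, 2)))), 2)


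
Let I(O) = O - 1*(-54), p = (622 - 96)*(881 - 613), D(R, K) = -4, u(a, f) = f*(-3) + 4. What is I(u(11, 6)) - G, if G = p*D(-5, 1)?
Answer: 563912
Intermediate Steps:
u(a, f) = 4 - 3*f (u(a, f) = -3*f + 4 = 4 - 3*f)
p = 140968 (p = 526*268 = 140968)
G = -563872 (G = 140968*(-4) = -563872)
I(O) = 54 + O (I(O) = O + 54 = 54 + O)
I(u(11, 6)) - G = (54 + (4 - 3*6)) - 1*(-563872) = (54 + (4 - 18)) + 563872 = (54 - 14) + 563872 = 40 + 563872 = 563912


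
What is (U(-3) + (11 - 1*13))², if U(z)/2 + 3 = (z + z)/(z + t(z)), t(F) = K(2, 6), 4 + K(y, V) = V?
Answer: 16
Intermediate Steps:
K(y, V) = -4 + V
t(F) = 2 (t(F) = -4 + 6 = 2)
U(z) = -6 + 4*z/(2 + z) (U(z) = -6 + 2*((z + z)/(z + 2)) = -6 + 2*((2*z)/(2 + z)) = -6 + 2*(2*z/(2 + z)) = -6 + 4*z/(2 + z))
(U(-3) + (11 - 1*13))² = (2*(-6 - 1*(-3))/(2 - 3) + (11 - 1*13))² = (2*(-6 + 3)/(-1) + (11 - 13))² = (2*(-1)*(-3) - 2)² = (6 - 2)² = 4² = 16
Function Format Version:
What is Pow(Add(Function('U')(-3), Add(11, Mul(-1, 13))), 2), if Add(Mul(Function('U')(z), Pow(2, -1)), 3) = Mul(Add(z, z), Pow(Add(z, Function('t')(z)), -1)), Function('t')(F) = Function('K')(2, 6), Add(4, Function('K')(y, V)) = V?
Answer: 16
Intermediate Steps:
Function('K')(y, V) = Add(-4, V)
Function('t')(F) = 2 (Function('t')(F) = Add(-4, 6) = 2)
Function('U')(z) = Add(-6, Mul(4, z, Pow(Add(2, z), -1))) (Function('U')(z) = Add(-6, Mul(2, Mul(Add(z, z), Pow(Add(z, 2), -1)))) = Add(-6, Mul(2, Mul(Mul(2, z), Pow(Add(2, z), -1)))) = Add(-6, Mul(2, Mul(2, z, Pow(Add(2, z), -1)))) = Add(-6, Mul(4, z, Pow(Add(2, z), -1))))
Pow(Add(Function('U')(-3), Add(11, Mul(-1, 13))), 2) = Pow(Add(Mul(2, Pow(Add(2, -3), -1), Add(-6, Mul(-1, -3))), Add(11, Mul(-1, 13))), 2) = Pow(Add(Mul(2, Pow(-1, -1), Add(-6, 3)), Add(11, -13)), 2) = Pow(Add(Mul(2, -1, -3), -2), 2) = Pow(Add(6, -2), 2) = Pow(4, 2) = 16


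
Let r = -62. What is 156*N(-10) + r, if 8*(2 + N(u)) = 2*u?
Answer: -764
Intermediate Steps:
N(u) = -2 + u/4 (N(u) = -2 + (2*u)/8 = -2 + u/4)
156*N(-10) + r = 156*(-2 + (¼)*(-10)) - 62 = 156*(-2 - 5/2) - 62 = 156*(-9/2) - 62 = -702 - 62 = -764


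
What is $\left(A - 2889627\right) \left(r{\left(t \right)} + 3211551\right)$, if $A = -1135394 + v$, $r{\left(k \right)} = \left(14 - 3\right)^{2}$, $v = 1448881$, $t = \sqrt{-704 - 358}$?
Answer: $-8273716706080$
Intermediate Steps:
$t = 3 i \sqrt{118}$ ($t = \sqrt{-1062} = 3 i \sqrt{118} \approx 32.588 i$)
$r{\left(k \right)} = 121$ ($r{\left(k \right)} = 11^{2} = 121$)
$A = 313487$ ($A = -1135394 + 1448881 = 313487$)
$\left(A - 2889627\right) \left(r{\left(t \right)} + 3211551\right) = \left(313487 - 2889627\right) \left(121 + 3211551\right) = \left(-2576140\right) 3211672 = -8273716706080$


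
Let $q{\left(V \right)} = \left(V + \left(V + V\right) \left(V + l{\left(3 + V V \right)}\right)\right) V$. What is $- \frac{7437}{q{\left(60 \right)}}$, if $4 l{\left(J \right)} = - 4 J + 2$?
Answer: $\frac{2479}{8500800} \approx 0.00029162$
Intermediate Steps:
$l{\left(J \right)} = \frac{1}{2} - J$ ($l{\left(J \right)} = \frac{- 4 J + 2}{4} = \frac{2 - 4 J}{4} = \frac{1}{2} - J$)
$q{\left(V \right)} = V \left(V + 2 V \left(- \frac{5}{2} + V - V^{2}\right)\right)$ ($q{\left(V \right)} = \left(V + \left(V + V\right) \left(V - \left(\frac{5}{2} + V V\right)\right)\right) V = \left(V + 2 V \left(V - \left(\frac{5}{2} + V^{2}\right)\right)\right) V = \left(V + 2 V \left(- \frac{5}{2} + V - V^{2}\right)\right) V = V \left(V + 2 V \left(- \frac{5}{2} + V - V^{2}\right)\right)$)
$- \frac{7437}{q{\left(60 \right)}} = - \frac{7437}{2 \cdot 60^{2} \left(-2 + 60 - 60^{2}\right)} = - \frac{7437}{2 \cdot 3600 \left(-2 + 60 - 3600\right)} = - \frac{7437}{2 \cdot 3600 \left(-3542\right)} = - \frac{7437}{-25502400} = \left(-7437\right) \left(- \frac{1}{25502400}\right) = \frac{2479}{8500800}$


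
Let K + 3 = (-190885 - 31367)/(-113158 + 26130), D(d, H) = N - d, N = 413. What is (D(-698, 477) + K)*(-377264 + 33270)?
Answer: -8311692762086/21757 ≈ -3.8202e+8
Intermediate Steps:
D(d, H) = 413 - d
K = -9708/21757 (K = -3 + (-190885 - 31367)/(-113158 + 26130) = -3 - 222252/(-87028) = -3 - 222252*(-1/87028) = -3 + 55563/21757 = -9708/21757 ≈ -0.44620)
(D(-698, 477) + K)*(-377264 + 33270) = ((413 - 1*(-698)) - 9708/21757)*(-377264 + 33270) = ((413 + 698) - 9708/21757)*(-343994) = (1111 - 9708/21757)*(-343994) = (24162319/21757)*(-343994) = -8311692762086/21757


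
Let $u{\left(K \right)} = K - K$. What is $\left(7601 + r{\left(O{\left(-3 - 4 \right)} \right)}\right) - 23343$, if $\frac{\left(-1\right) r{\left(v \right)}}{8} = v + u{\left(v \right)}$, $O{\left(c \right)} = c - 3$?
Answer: $-15662$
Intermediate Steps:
$u{\left(K \right)} = 0$
$O{\left(c \right)} = -3 + c$
$r{\left(v \right)} = - 8 v$ ($r{\left(v \right)} = - 8 \left(v + 0\right) = - 8 v$)
$\left(7601 + r{\left(O{\left(-3 - 4 \right)} \right)}\right) - 23343 = \left(7601 - 8 \left(-3 - 7\right)\right) - 23343 = \left(7601 - -80\right) - 23343 = \left(7601 + 80\right) - 23343 = 7681 - 23343 = -15662$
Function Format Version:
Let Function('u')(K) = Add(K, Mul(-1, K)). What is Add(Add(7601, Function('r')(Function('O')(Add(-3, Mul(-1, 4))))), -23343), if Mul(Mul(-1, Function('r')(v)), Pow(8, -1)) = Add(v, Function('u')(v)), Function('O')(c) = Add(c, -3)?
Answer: -15662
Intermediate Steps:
Function('u')(K) = 0
Function('O')(c) = Add(-3, c)
Function('r')(v) = Mul(-8, v) (Function('r')(v) = Mul(-8, Add(v, 0)) = Mul(-8, v))
Add(Add(7601, Function('r')(Function('O')(Add(-3, Mul(-1, 4))))), -23343) = Add(Add(7601, Mul(-8, Add(-3, Add(-3, Mul(-1, 4))))), -23343) = Add(Add(7601, Mul(-8, Add(-3, Add(-3, -4)))), -23343) = Add(Add(7601, Mul(-8, Add(-3, -7))), -23343) = Add(Add(7601, Mul(-8, -10)), -23343) = Add(Add(7601, 80), -23343) = Add(7681, -23343) = -15662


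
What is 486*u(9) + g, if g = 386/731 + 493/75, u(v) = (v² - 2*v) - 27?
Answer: 959607533/54825 ≈ 17503.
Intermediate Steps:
u(v) = -27 + v² - 2*v
g = 389333/54825 (g = 386*(1/731) + 493*(1/75) = 386/731 + 493/75 = 389333/54825 ≈ 7.1014)
486*u(9) + g = 486*(-27 + 9² - 2*9) + 389333/54825 = 486*(-27 + 81 - 18) + 389333/54825 = 486*36 + 389333/54825 = 17496 + 389333/54825 = 959607533/54825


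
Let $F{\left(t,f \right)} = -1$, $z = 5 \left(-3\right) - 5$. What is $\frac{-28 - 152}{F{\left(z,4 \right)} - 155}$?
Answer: $\frac{15}{13} \approx 1.1538$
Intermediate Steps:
$z = -20$ ($z = -15 - 5 = -20$)
$\frac{-28 - 152}{F{\left(z,4 \right)} - 155} = \frac{-28 - 152}{-1 - 155} = - \frac{180}{-156} = \left(-180\right) \left(- \frac{1}{156}\right) = \frac{15}{13}$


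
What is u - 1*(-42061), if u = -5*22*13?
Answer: 40631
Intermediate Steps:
u = -1430 (u = -110*13 = -1430)
u - 1*(-42061) = -1430 - 1*(-42061) = -1430 + 42061 = 40631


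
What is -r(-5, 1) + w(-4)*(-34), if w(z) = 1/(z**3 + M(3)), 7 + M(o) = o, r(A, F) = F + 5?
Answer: -11/2 ≈ -5.5000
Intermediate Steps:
r(A, F) = 5 + F
M(o) = -7 + o
w(z) = 1/(-4 + z**3) (w(z) = 1/(z**3 + (-7 + 3)) = 1/(z**3 - 4) = 1/(-4 + z**3))
-r(-5, 1) + w(-4)*(-34) = -(5 + 1) - 34/(-4 + (-4)**3) = -1*6 - 34/(-4 - 64) = -6 - 34/(-68) = -6 - 1/68*(-34) = -6 + 1/2 = -11/2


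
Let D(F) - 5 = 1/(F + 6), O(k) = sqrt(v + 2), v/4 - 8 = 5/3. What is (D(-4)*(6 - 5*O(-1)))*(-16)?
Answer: -528 + 440*sqrt(366)/3 ≈ 2277.9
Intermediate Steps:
v = 116/3 (v = 32 + 4*(5/3) = 32 + 20/3 = 116/3 ≈ 38.667)
O(k) = sqrt(366)/3 (O(k) = sqrt(116/3 + 2) = sqrt(122/3) = sqrt(366)/3)
D(F) = 5 + 1/(6 + F) (D(F) = 5 + 1/(F + 6) = 5 + 1/(6 + F))
(D(-4)*(6 - 5*O(-1)))*(-16) = (((31 + 5*(-4))/(6 - 4))*(6 - 5*sqrt(366)/3))*(-16) = (((31 - 20)/2)*(6 - 5*sqrt(366)/3))*(-16) = (((1/2)*11)*(6 - 5*sqrt(366)/3))*(-16) = (11*(6 - 5*sqrt(366)/3)/2)*(-16) = (33 - 55*sqrt(366)/6)*(-16) = -528 + 440*sqrt(366)/3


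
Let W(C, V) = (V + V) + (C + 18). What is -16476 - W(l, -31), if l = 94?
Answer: -16526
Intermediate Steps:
W(C, V) = 18 + C + 2*V (W(C, V) = 2*V + (18 + C) = 18 + C + 2*V)
-16476 - W(l, -31) = -16476 - (18 + 94 + 2*(-31)) = -16476 - (18 + 94 - 62) = -16476 - 1*50 = -16476 - 50 = -16526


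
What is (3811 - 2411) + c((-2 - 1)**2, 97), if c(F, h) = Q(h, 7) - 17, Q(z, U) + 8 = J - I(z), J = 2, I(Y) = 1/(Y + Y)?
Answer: 267137/194 ≈ 1377.0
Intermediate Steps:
I(Y) = 1/(2*Y)
Q(z, U) = -6 - 1/(2*z) (Q(z, U) = -8 + (2 - 1/(2*z)) = -6 - 1/(2*z))
c(F, h) = -23 - 1/(2*h) (c(F, h) = (-6 - 1/(2*h)) - 17 = -23 - 1/(2*h))
(3811 - 2411) + c((-2 - 1)**2, 97) = (3811 - 2411) + (-23 - 1/2/97) = 1400 + (-23 - 1/2*1/97) = 1400 + (-23 - 1/194) = 1400 - 4463/194 = 267137/194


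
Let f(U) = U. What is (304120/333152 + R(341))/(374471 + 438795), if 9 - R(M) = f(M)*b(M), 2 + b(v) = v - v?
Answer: 28814019/33867649304 ≈ 0.00085078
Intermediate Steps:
b(v) = -2 (b(v) = -2 + (v - v) = -2 + 0 = -2)
R(M) = 9 + 2*M (R(M) = 9 - M*(-2) = 9 - (-2)*M = 9 + 2*M)
(304120/333152 + R(341))/(374471 + 438795) = (304120/333152 + (9 + 2*341))/(374471 + 438795) = (304120*(1/333152) + (9 + 682))/813266 = (38015/41644 + 691)*(1/813266) = (28814019/41644)*(1/813266) = 28814019/33867649304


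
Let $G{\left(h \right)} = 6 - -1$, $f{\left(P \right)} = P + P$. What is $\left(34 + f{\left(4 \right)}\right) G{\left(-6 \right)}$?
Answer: $294$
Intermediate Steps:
$f{\left(P \right)} = 2 P$
$G{\left(h \right)} = 7$ ($G{\left(h \right)} = 6 + 1 = 7$)
$\left(34 + f{\left(4 \right)}\right) G{\left(-6 \right)} = \left(34 + 2 \cdot 4\right) 7 = \left(34 + 8\right) 7 = 42 \cdot 7 = 294$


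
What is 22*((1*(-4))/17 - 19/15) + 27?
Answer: -1541/255 ≈ -6.0431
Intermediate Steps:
22*((1*(-4))/17 - 19/15) + 27 = 22*(-4*1/17 - 19*1/15) + 27 = 22*(-4/17 - 19/15) + 27 = 22*(-383/255) + 27 = -8426/255 + 27 = -1541/255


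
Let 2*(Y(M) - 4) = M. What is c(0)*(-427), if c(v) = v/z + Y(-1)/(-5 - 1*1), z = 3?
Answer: 2989/12 ≈ 249.08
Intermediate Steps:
Y(M) = 4 + M/2
c(v) = -7/12 + v/3 (c(v) = v/3 + (4 + (½)*(-1))/(-5 - 1*1) = v*(⅓) + (4 - ½)/(-5 - 1) = v/3 + (7/2)/(-6) = v/3 + (7/2)*(-⅙) = v/3 - 7/12 = -7/12 + v/3)
c(0)*(-427) = (-7/12 + (⅓)*0)*(-427) = (-7/12 + 0)*(-427) = -7/12*(-427) = 2989/12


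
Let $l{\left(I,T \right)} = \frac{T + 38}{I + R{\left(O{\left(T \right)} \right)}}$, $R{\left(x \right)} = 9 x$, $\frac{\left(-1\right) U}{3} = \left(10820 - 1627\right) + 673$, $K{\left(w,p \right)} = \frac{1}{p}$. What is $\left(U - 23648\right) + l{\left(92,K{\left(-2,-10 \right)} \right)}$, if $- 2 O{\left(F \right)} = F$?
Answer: $- \frac{98451096}{1849} \approx -53246.0$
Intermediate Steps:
$U = -29598$ ($U = - 3 \left(\left(10820 - 1627\right) + 673\right) = - 3 \left(9193 + 673\right) = \left(-3\right) 9866 = -29598$)
$O{\left(F \right)} = - \frac{F}{2}$
$l{\left(I,T \right)} = \frac{38 + T}{I - \frac{9 T}{2}}$ ($l{\left(I,T \right)} = \frac{T + 38}{I + 9 \left(- \frac{T}{2}\right)} = \frac{38 + T}{I - \frac{9 T}{2}}$)
$\left(U - 23648\right) + l{\left(92,K{\left(-2,-10 \right)} \right)} = \left(-29598 - 23648\right) + \frac{2 \left(38 + \frac{1}{-10}\right)}{- \frac{9}{-10} + 2 \cdot 92} = -53246 + \frac{2 \left(38 - \frac{1}{10}\right)}{\left(-9\right) \left(- \frac{1}{10}\right) + 184} = -53246 + 2 \frac{1}{\frac{9}{10} + 184} \cdot \frac{379}{10} = -53246 + 2 \frac{1}{\frac{1849}{10}} \cdot \frac{379}{10} = -53246 + 2 \cdot \frac{10}{1849} \cdot \frac{379}{10} = -53246 + \frac{758}{1849} = - \frac{98451096}{1849}$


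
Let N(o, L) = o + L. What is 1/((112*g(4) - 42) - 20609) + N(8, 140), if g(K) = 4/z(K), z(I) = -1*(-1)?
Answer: 2990043/20203 ≈ 148.00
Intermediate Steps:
z(I) = 1
g(K) = 4 (g(K) = 4/1 = 4*1 = 4)
N(o, L) = L + o
1/((112*g(4) - 42) - 20609) + N(8, 140) = 1/((112*4 - 42) - 20609) + (140 + 8) = 1/((448 - 42) - 20609) + 148 = 1/(406 - 20609) + 148 = 1/(-20203) + 148 = -1/20203 + 148 = 2990043/20203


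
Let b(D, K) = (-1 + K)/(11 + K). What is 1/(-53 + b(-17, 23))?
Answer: -17/890 ≈ -0.019101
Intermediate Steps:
b(D, K) = (-1 + K)/(11 + K)
1/(-53 + b(-17, 23)) = 1/(-53 + (-1 + 23)/(11 + 23)) = 1/(-53 + 22/34) = 1/(-53 + (1/34)*22) = 1/(-53 + 11/17) = 1/(-890/17) = -17/890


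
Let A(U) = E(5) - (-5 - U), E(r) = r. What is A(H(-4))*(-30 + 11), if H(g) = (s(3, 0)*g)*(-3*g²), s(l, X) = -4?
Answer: 14402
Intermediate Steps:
H(g) = 12*g³ (H(g) = (-4*g)*(-3*g²) = 12*g³)
A(U) = 10 + U (A(U) = 5 - (-5 - U) = 5 + (5 + U) = 10 + U)
A(H(-4))*(-30 + 11) = (10 + 12*(-4)³)*(-30 + 11) = (10 + 12*(-64))*(-19) = (10 - 768)*(-19) = -758*(-19) = 14402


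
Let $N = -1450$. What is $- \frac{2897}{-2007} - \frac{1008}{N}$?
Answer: $\frac{3111853}{1455075} \approx 2.1386$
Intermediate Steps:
$- \frac{2897}{-2007} - \frac{1008}{N} = - \frac{2897}{-2007} - \frac{1008}{-1450} = \left(-2897\right) \left(- \frac{1}{2007}\right) - - \frac{504}{725} = \frac{2897}{2007} + \frac{504}{725} = \frac{3111853}{1455075}$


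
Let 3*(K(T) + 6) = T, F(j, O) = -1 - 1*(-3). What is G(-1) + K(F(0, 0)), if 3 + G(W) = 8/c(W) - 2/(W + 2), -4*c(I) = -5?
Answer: -59/15 ≈ -3.9333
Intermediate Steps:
c(I) = 5/4 (c(I) = -1/4*(-5) = 5/4)
F(j, O) = 2 (F(j, O) = -1 + 3 = 2)
K(T) = -6 + T/3
G(W) = 17/5 - 2/(2 + W) (G(W) = -3 + (8/(5/4) - 2/(W + 2)) = -3 + (8*(4/5) - 2/(2 + W)) = -3 + (32/5 - 2/(2 + W)) = 17/5 - 2/(2 + W))
G(-1) + K(F(0, 0)) = (24 + 17*(-1))/(5*(2 - 1)) + (-6 + (1/3)*2) = (1/5)*(24 - 17)/1 + (-6 + 2/3) = (1/5)*1*7 - 16/3 = 7/5 - 16/3 = -59/15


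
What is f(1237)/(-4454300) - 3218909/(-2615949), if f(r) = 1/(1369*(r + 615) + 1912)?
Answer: 36379772787926894051/29565181943575110000 ≈ 1.2305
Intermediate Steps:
f(r) = 1/(843847 + 1369*r) (f(r) = 1/(1369*(615 + r) + 1912) = 1/((841935 + 1369*r) + 1912) = 1/(843847 + 1369*r))
f(1237)/(-4454300) - 3218909/(-2615949) = 1/((843847 + 1369*1237)*(-4454300)) - 3218909/(-2615949) = -1/4454300/(843847 + 1693453) - 3218909*(-1/2615949) = -1/4454300/2537300 + 3218909/2615949 = (1/2537300)*(-1/4454300) + 3218909/2615949 = -1/11301895390000 + 3218909/2615949 = 36379772787926894051/29565181943575110000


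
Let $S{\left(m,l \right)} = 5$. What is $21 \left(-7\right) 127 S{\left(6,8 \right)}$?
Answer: $-93345$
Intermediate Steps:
$21 \left(-7\right) 127 S{\left(6,8 \right)} = 21 \left(-7\right) 127 \cdot 5 = \left(-147\right) 127 \cdot 5 = \left(-18669\right) 5 = -93345$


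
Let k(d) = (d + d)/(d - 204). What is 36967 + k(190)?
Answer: 258579/7 ≈ 36940.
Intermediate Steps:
k(d) = 2*d/(-204 + d) (k(d) = (2*d)/(-204 + d) = 2*d/(-204 + d))
36967 + k(190) = 36967 + 2*190/(-204 + 190) = 36967 + 2*190/(-14) = 36967 + 2*190*(-1/14) = 36967 - 190/7 = 258579/7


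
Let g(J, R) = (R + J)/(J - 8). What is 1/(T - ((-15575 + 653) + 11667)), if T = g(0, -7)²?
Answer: 64/208369 ≈ 0.00030715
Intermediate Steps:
g(J, R) = (J + R)/(-8 + J)
T = 49/64 (T = ((0 - 7)/(-8 + 0))² = (-7/(-8))² = (-⅛*(-7))² = (7/8)² = 49/64 ≈ 0.76563)
1/(T - ((-15575 + 653) + 11667)) = 1/(49/64 - ((-15575 + 653) + 11667)) = 1/(49/64 - (-14922 + 11667)) = 1/(49/64 - 1*(-3255)) = 1/(49/64 + 3255) = 1/(208369/64) = 64/208369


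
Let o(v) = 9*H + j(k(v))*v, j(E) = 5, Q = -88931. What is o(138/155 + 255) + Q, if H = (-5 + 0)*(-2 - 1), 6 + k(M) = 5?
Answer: -2713013/31 ≈ -87517.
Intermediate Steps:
k(M) = -1 (k(M) = -6 + 5 = -1)
H = 15 (H = -5*(-3) = 15)
o(v) = 135 + 5*v (o(v) = 9*15 + 5*v = 135 + 5*v)
o(138/155 + 255) + Q = (135 + 5*(138/155 + 255)) - 88931 = (135 + 5*(39663/155)) - 88931 = (135 + 39663/31) - 88931 = 43848/31 - 88931 = -2713013/31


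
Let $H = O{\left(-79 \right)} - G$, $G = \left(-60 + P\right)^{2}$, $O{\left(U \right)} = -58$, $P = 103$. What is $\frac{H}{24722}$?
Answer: $- \frac{1907}{24722} \approx -0.077138$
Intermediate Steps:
$G = 1849$ ($G = \left(-60 + 103\right)^{2} = 43^{2} = 1849$)
$H = -1907$ ($H = -58 - 1849 = -1907$)
$\frac{H}{24722} = - \frac{1907}{24722}$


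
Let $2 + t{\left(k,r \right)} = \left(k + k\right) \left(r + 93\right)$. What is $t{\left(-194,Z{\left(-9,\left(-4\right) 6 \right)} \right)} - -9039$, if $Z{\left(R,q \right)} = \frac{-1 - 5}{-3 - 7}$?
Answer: $- \frac{136399}{5} \approx -27280.0$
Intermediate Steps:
$Z{\left(R,q \right)} = \frac{3}{5}$ ($Z{\left(R,q \right)} = - \frac{6}{-10} = \left(-6\right) \left(- \frac{1}{10}\right) = \frac{3}{5}$)
$t{\left(k,r \right)} = -2 + 2 k \left(93 + r\right)$ ($t{\left(k,r \right)} = -2 + \left(k + k\right) \left(r + 93\right) = -2 + 2 k \left(93 + r\right)$)
$t{\left(-194,Z{\left(-9,\left(-4\right) 6 \right)} \right)} - -9039 = \left(-2 + 186 \left(-194\right) + 2 \left(-194\right) \frac{3}{5}\right) - -9039 = \left(-2 - 36084 - \frac{1164}{5}\right) + 9039 = - \frac{181594}{5} + 9039 = - \frac{136399}{5}$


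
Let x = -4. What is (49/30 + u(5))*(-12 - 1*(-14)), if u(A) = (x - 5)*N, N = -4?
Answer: 1129/15 ≈ 75.267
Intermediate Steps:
u(A) = 36 (u(A) = (-4 - 5)*(-4) = -9*(-4) = 36)
(49/30 + u(5))*(-12 - 1*(-14)) = (49/30 + 36)*(-12 - 1*(-14)) = (49*(1/30) + 36)*(-12 + 14) = (49/30 + 36)*2 = (1129/30)*2 = 1129/15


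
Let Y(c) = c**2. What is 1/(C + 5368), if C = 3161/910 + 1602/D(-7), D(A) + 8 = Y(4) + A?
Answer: 910/6345861 ≈ 0.00014340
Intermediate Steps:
D(A) = 8 + A (D(A) = -8 + (4**2 + A) = -8 + (16 + A) = 8 + A)
C = 1460981/910 (C = 3161/910 + 1602/(8 - 7) = 3161*(1/910) + 1602/1 = 3161/910 + 1602*1 = 3161/910 + 1602 = 1460981/910 ≈ 1605.5)
1/(C + 5368) = 1/(1460981/910 + 5368) = 1/(6345861/910) = 910/6345861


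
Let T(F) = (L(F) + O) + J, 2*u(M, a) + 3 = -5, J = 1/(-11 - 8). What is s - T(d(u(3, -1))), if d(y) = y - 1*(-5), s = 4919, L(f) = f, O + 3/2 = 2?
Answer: 186867/38 ≈ 4917.6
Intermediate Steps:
O = 1/2 (O = -3/2 + 2 = 1/2 ≈ 0.50000)
J = -1/19 (J = 1/(-19) = -1/19 ≈ -0.052632)
u(M, a) = -4 (u(M, a) = -3/2 + (1/2)*(-5) = -3/2 - 5/2 = -4)
d(y) = 5 + y (d(y) = y + 5 = 5 + y)
T(F) = 17/38 + F (T(F) = (F + 1/2) - 1/19 = (1/2 + F) - 1/19 = 17/38 + F)
s - T(d(u(3, -1))) = 4919 - (17/38 + (5 - 4)) = 4919 - (17/38 + 1) = 4919 - 1*55/38 = 4919 - 55/38 = 186867/38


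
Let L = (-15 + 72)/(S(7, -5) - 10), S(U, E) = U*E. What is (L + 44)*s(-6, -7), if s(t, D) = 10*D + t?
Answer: -48716/15 ≈ -3247.7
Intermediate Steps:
s(t, D) = t + 10*D
S(U, E) = E*U
L = -19/15 (L = (-15 + 72)/(-5*7 - 10) = 57/(-35 - 10) = 57/(-45) = 57*(-1/45) = -19/15 ≈ -1.2667)
(L + 44)*s(-6, -7) = (-19/15 + 44)*(-6 + 10*(-7)) = 641*(-6 - 70)/15 = (641/15)*(-76) = -48716/15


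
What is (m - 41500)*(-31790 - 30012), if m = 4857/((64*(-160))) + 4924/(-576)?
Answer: 118210896459253/46080 ≈ 2.5653e+9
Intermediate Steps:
m = -831553/92160 (m = 4857/(-10240) + 4924*(-1/576) = 4857*(-1/10240) - 1231/144 = -4857/10240 - 1231/144 = -831553/92160 ≈ -9.0229)
(m - 41500)*(-31790 - 30012) = (-831553/92160 - 41500)*(-31790 - 30012) = -3825471553/92160*(-61802) = 118210896459253/46080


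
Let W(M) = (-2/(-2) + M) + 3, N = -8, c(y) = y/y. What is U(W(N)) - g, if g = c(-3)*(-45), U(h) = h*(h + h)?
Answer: 77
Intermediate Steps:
c(y) = 1
W(M) = 4 + M (W(M) = (-2*(-1/2) + M) + 3 = (1 + M) + 3 = 4 + M)
U(h) = 2*h**2 (U(h) = h*(2*h) = 2*h**2)
g = -45 (g = 1*(-45) = -45)
U(W(N)) - g = 2*(4 - 8)**2 - 1*(-45) = 2*(-4)**2 + 45 = 2*16 + 45 = 32 + 45 = 77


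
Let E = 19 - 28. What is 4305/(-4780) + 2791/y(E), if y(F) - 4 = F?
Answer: -2672501/4780 ≈ -559.10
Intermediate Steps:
E = -9
y(F) = 4 + F
4305/(-4780) + 2791/y(E) = 4305/(-4780) + 2791/(4 - 9) = 4305*(-1/4780) + 2791/(-5) = -861/956 + 2791*(-⅕) = -861/956 - 2791/5 = -2672501/4780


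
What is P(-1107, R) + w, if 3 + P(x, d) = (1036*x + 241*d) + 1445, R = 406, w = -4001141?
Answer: -5048705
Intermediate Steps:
P(x, d) = 1442 + 241*d + 1036*x (P(x, d) = -3 + ((1036*x + 241*d) + 1445) = -3 + ((241*d + 1036*x) + 1445) = -3 + (1445 + 241*d + 1036*x) = 1442 + 241*d + 1036*x)
P(-1107, R) + w = (1442 + 241*406 + 1036*(-1107)) - 4001141 = (1442 + 97846 - 1146852) - 4001141 = -1047564 - 4001141 = -5048705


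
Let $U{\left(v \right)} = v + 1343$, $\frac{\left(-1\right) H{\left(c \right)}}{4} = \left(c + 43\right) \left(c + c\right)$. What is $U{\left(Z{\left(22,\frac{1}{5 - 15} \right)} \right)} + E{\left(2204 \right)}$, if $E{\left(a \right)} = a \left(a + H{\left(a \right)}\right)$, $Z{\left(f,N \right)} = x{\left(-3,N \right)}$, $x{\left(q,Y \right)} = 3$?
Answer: $-87315646254$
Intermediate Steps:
$Z{\left(f,N \right)} = 3$
$H{\left(c \right)} = - 8 c \left(43 + c\right)$ ($H{\left(c \right)} = - 4 \left(c + 43\right) \left(c + c\right) = - 4 \left(43 + c\right) 2 c = - 4 \cdot 2 c \left(43 + c\right) = - 8 c \left(43 + c\right)$)
$U{\left(v \right)} = 1343 + v$
$E{\left(a \right)} = a \left(a - 8 a \left(43 + a\right)\right)$
$U{\left(Z{\left(22,\frac{1}{5 - 15} \right)} \right)} + E{\left(2204 \right)} = \left(1343 + 3\right) - 2204^{2} \left(343 + 8 \cdot 2204\right) = 1346 - 4857616 \left(343 + 17632\right) = 1346 - 4857616 \cdot 17975 = 1346 - 87315647600 = -87315646254$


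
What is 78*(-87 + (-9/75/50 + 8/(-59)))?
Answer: -250630653/36875 ≈ -6796.8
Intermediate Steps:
78*(-87 + (-9/75/50 + 8/(-59))) = 78*(-87 + (-9*1/75*(1/50) + 8*(-1/59))) = 78*(-87 + (-3/25*1/50 - 8/59)) = 78*(-87 + (-3/1250 - 8/59)) = 78*(-87 - 10177/73750) = 78*(-6426427/73750) = -250630653/36875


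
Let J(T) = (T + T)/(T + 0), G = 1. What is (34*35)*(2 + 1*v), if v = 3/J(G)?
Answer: 4165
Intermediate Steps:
J(T) = 2 (J(T) = (2*T)/T = 2)
v = 3/2 ≈ 1.5000
(34*35)*(2 + 1*v) = (34*35)*(2 + 1*(3/2)) = 1190*(2 + 3/2) = 1190*(7/2) = 4165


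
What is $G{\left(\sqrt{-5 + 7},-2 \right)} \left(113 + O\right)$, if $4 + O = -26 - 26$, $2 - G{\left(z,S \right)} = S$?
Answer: $228$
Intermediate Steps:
$G{\left(z,S \right)} = 2 - S$
$O = -56$ ($O = -4 - 52 = -56$)
$G{\left(\sqrt{-5 + 7},-2 \right)} \left(113 + O\right) = \left(2 - -2\right) \left(113 - 56\right) = \left(2 + 2\right) 57 = 4 \cdot 57 = 228$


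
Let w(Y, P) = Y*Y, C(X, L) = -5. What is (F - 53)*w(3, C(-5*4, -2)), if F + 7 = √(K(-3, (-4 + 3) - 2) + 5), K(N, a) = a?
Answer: -540 + 9*√2 ≈ -527.27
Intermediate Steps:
w(Y, P) = Y²
F = -7 + √2 (F = -7 + √(((-4 + 3) - 2) + 5) = -7 + √((-1 - 2) + 5) = -7 + √(-3 + 5) = -7 + √2 ≈ -5.5858)
(F - 53)*w(3, C(-5*4, -2)) = ((-7 + √2) - 53)*3² = (-60 + √2)*9 = -540 + 9*√2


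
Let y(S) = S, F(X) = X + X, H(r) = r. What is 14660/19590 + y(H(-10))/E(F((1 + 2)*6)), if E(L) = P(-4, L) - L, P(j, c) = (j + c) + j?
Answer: 15659/7836 ≈ 1.9983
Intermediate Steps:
P(j, c) = c + 2*j (P(j, c) = (c + j) + j = c + 2*j)
F(X) = 2*X
E(L) = -8 (E(L) = (L + 2*(-4)) - L = (L - 8) - L = (-8 + L) - L = -8)
14660/19590 + y(H(-10))/E(F((1 + 2)*6)) = 14660/19590 - 10/(-8) = 14660*(1/19590) - 10*(-⅛) = 1466/1959 + 5/4 = 15659/7836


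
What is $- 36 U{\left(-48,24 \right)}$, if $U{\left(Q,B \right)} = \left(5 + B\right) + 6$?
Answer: $-1260$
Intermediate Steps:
$U{\left(Q,B \right)} = 11 + B$
$- 36 U{\left(-48,24 \right)} = - 36 \left(11 + 24\right) = \left(-36\right) 35 = -1260$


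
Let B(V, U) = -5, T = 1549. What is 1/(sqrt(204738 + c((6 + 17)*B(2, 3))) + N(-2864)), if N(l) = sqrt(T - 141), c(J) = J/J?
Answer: 1/(sqrt(204739) + 8*sqrt(22)) ≈ 0.0020408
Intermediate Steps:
c(J) = 1
N(l) = 8*sqrt(22) (N(l) = sqrt(1549 - 141) = sqrt(1408) = 8*sqrt(22))
1/(sqrt(204738 + c((6 + 17)*B(2, 3))) + N(-2864)) = 1/(sqrt(204738 + 1) + 8*sqrt(22)) = 1/(sqrt(204739) + 8*sqrt(22))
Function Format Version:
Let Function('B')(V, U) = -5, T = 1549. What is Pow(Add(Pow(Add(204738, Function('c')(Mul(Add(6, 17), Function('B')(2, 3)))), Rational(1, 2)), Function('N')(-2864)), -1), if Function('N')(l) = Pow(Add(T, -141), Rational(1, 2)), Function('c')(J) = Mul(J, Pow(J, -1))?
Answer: Pow(Add(Pow(204739, Rational(1, 2)), Mul(8, Pow(22, Rational(1, 2)))), -1) ≈ 0.0020408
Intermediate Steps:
Function('c')(J) = 1
Function('N')(l) = Mul(8, Pow(22, Rational(1, 2))) (Function('N')(l) = Pow(Add(1549, -141), Rational(1, 2)) = Pow(1408, Rational(1, 2)) = Mul(8, Pow(22, Rational(1, 2))))
Pow(Add(Pow(Add(204738, Function('c')(Mul(Add(6, 17), Function('B')(2, 3)))), Rational(1, 2)), Function('N')(-2864)), -1) = Pow(Add(Pow(Add(204738, 1), Rational(1, 2)), Mul(8, Pow(22, Rational(1, 2)))), -1) = Pow(Add(Pow(204739, Rational(1, 2)), Mul(8, Pow(22, Rational(1, 2)))), -1)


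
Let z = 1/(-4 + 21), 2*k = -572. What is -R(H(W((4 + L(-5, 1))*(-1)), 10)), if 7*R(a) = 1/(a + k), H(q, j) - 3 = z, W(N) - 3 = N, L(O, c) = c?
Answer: 17/33670 ≈ 0.00050490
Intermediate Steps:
k = -286 (k = (½)*(-572) = -286)
z = 1/17 ≈ 0.058824
W(N) = 3 + N
H(q, j) = 52/17 (H(q, j) = 3 + 1/17 = 52/17)
R(a) = 1/(7*(-286 + a)) (R(a) = 1/(7*(a - 286)) = 1/(7*(-286 + a)))
-R(H(W((4 + L(-5, 1))*(-1)), 10)) = -1/(7*(-286 + 52/17)) = -1/(7*(-4810/17)) = -(-17)/(7*4810) = -1*(-17/33670) = 17/33670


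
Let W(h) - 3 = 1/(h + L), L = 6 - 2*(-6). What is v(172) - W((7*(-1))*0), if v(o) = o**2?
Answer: 532457/18 ≈ 29581.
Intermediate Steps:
L = 18 (L = 6 + 12 = 18)
W(h) = 3 + 1/(18 + h) (W(h) = 3 + 1/(h + 18) = 3 + 1/(18 + h))
v(172) - W((7*(-1))*0) = 172**2 - (55 + 3*((7*(-1))*0))/(18 + (7*(-1))*0) = 29584 - (55 + 3*(-7*0))/(18 - 7*0) = 29584 - (55 + 3*0)/(18 + 0) = 29584 - (55 + 0)/18 = 29584 - 55/18 = 532457/18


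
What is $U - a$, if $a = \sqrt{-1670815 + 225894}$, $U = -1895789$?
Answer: $-1895789 - i \sqrt{1444921} \approx -1.8958 \cdot 10^{6} - 1202.0 i$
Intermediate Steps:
$a = i \sqrt{1444921}$ ($a = \sqrt{-1444921} = i \sqrt{1444921} \approx 1202.0 i$)
$U - a = -1895789 - i \sqrt{1444921}$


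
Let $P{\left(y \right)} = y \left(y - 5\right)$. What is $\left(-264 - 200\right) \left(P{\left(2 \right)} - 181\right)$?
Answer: $86768$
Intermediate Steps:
$P{\left(y \right)} = y \left(-5 + y\right)$
$\left(-264 - 200\right) \left(P{\left(2 \right)} - 181\right) = \left(-264 - 200\right) \left(2 \left(-5 + 2\right) - 181\right) = \left(-264 - 200\right) \left(2 \left(-3\right) - 181\right) = \left(-264 - 200\right) \left(-6 - 181\right) = \left(-464\right) \left(-187\right) = 86768$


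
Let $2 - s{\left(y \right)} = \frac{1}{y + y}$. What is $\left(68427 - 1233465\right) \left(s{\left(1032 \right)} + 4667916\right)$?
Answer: $- \frac{1870775836509923}{344} \approx -5.4383 \cdot 10^{12}$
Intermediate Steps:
$s{\left(y \right)} = 2 - \frac{1}{2 y}$ ($s{\left(y \right)} = 2 - \frac{1}{y + y} = 2 - \frac{1}{2 y}$)
$\left(68427 - 1233465\right) \left(s{\left(1032 \right)} + 4667916\right) = \left(68427 - 1233465\right) \left(\left(2 - \frac{1}{2 \cdot 1032}\right) + 4667916\right) = - 1165038 \left(\left(2 - \frac{1}{2064}\right) + 4667916\right) = - 1165038 \left(\frac{4127}{2064} + 4667916\right) = \left(-1165038\right) \frac{9634582751}{2064} = - \frac{1870775836509923}{344}$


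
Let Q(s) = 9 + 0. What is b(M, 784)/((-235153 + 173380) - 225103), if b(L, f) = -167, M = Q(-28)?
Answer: 167/286876 ≈ 0.00058213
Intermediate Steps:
Q(s) = 9
M = 9
b(M, 784)/((-235153 + 173380) - 225103) = -167/((-235153 + 173380) - 225103) = -167/(-61773 - 225103) = -167/(-286876) = -167*(-1/286876) = 167/286876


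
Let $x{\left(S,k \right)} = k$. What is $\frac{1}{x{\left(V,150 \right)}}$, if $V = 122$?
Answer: $\frac{1}{150} \approx 0.0066667$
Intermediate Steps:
$\frac{1}{x{\left(V,150 \right)}} = \frac{1}{150}$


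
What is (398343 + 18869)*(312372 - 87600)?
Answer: 93777575664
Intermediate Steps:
(398343 + 18869)*(312372 - 87600) = 417212*224772 = 93777575664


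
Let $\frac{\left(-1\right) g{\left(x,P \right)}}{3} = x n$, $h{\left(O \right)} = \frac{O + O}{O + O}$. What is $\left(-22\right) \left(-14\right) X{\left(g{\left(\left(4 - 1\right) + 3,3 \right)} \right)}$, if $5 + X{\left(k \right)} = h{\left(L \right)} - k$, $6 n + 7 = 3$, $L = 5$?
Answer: $-4928$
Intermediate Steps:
$n = - \frac{2}{3}$ ($n = - \frac{7}{6} + \frac{1}{6} \cdot 3 = - \frac{7}{6} + \frac{1}{2} = - \frac{2}{3} \approx -0.66667$)
$h{\left(O \right)} = 1$ ($h{\left(O \right)} = \frac{2 O}{2 O} = 2 O \frac{1}{2 O} = 1$)
$g{\left(x,P \right)} = 2 x$ ($g{\left(x,P \right)} = - 3 x \left(- \frac{2}{3}\right) = - 3 \left(- \frac{2 x}{3}\right) = 2 x$)
$X{\left(k \right)} = -4 - k$ ($X{\left(k \right)} = -5 - \left(-1 + k\right) = -4 - k$)
$\left(-22\right) \left(-14\right) X{\left(g{\left(\left(4 - 1\right) + 3,3 \right)} \right)} = \left(-22\right) \left(-14\right) \left(-4 - 2 \left(\left(4 - 1\right) + 3\right)\right) = 308 \left(-4 - 2 \left(3 + 3\right)\right) = 308 \left(-4 - 2 \cdot 6\right) = 308 \left(-4 - 12\right) = 308 \left(-16\right) = -4928$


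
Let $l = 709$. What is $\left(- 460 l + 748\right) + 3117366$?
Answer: $2791974$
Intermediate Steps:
$\left(- 460 l + 748\right) + 3117366 = \left(\left(-460\right) 709 + 748\right) + 3117366 = \left(-326140 + 748\right) + 3117366 = -325392 + 3117366 = 2791974$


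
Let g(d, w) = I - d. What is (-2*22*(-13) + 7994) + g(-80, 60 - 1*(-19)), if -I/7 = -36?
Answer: 8898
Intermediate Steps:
I = 252 (I = -7*(-36) = 252)
g(d, w) = 252 - d
(-2*22*(-13) + 7994) + g(-80, 60 - 1*(-19)) = (-2*22*(-13) + 7994) + (252 - 1*(-80)) = (-44*(-13) + 7994) + (252 + 80) = (572 + 7994) + 332 = 8566 + 332 = 8898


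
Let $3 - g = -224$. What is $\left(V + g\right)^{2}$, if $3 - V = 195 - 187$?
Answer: $49284$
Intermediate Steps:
$V = -5$ ($V = 3 - \left(195 - 187\right) = 3 - 8 = -5$)
$g = 227$ ($g = 3 - -224 = 3 + 224 = 227$)
$\left(V + g\right)^{2} = \left(-5 + 227\right)^{2} = 222^{2} = 49284$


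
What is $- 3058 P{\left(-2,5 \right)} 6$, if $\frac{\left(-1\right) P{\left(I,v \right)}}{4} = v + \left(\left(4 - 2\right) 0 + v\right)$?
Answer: $733920$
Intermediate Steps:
$P{\left(I,v \right)} = - 8 v$ ($P{\left(I,v \right)} = - 4 \left(v + \left(\left(4 - 2\right) 0 + v\right)\right) = - 4 \left(v + \left(2 \cdot 0 + v\right)\right) = - 4 \left(v + \left(0 + v\right)\right) = - 4 \left(v + v\right) = - 4 \cdot 2 v = - 8 v$)
$- 3058 P{\left(-2,5 \right)} 6 = - 3058 \left(-8\right) 5 \cdot 6 = - 3058 \left(\left(-40\right) 6\right) = \left(-3058\right) \left(-240\right) = 733920$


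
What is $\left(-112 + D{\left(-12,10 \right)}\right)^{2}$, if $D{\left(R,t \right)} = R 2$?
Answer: $18496$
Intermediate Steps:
$D{\left(R,t \right)} = 2 R$
$\left(-112 + D{\left(-12,10 \right)}\right)^{2} = \left(-112 + 2 \left(-12\right)\right)^{2} = \left(-112 - 24\right)^{2} = \left(-136\right)^{2} = 18496$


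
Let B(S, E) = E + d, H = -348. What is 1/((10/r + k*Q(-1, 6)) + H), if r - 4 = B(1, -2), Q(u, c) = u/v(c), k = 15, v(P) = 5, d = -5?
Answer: -3/1063 ≈ -0.0028222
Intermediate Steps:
Q(u, c) = u/5
B(S, E) = -5 + E (B(S, E) = E - 5 = -5 + E)
r = -3 (r = 4 + (-5 - 2) = 4 - 7 = -3)
1/((10/r + k*Q(-1, 6)) + H) = 1/((10/(-3) + 15*((⅕)*(-1))) - 348) = 1/((10*(-⅓) + 15*(-⅕)) - 348) = 1/((-10/3 - 3) - 348) = 1/(-19/3 - 348) = 1/(-1063/3) = -3/1063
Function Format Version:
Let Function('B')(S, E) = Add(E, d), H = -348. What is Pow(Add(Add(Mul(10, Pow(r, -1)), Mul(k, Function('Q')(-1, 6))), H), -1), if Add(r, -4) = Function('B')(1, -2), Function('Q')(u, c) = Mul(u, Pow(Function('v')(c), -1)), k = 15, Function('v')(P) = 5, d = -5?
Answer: Rational(-3, 1063) ≈ -0.0028222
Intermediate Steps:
Function('Q')(u, c) = Mul(Rational(1, 5), u) (Function('Q')(u, c) = Mul(u, Pow(5, -1)) = Mul(u, Rational(1, 5)) = Mul(Rational(1, 5), u))
Function('B')(S, E) = Add(-5, E) (Function('B')(S, E) = Add(E, -5) = Add(-5, E))
r = -3 (r = Add(4, Add(-5, -2)) = Add(4, -7) = -3)
Pow(Add(Add(Mul(10, Pow(r, -1)), Mul(k, Function('Q')(-1, 6))), H), -1) = Pow(Add(Add(Mul(10, Pow(-3, -1)), Mul(15, Mul(Rational(1, 5), -1))), -348), -1) = Pow(Add(Add(Mul(10, Rational(-1, 3)), Mul(15, Rational(-1, 5))), -348), -1) = Pow(Add(Add(Rational(-10, 3), -3), -348), -1) = Pow(Add(Rational(-19, 3), -348), -1) = Pow(Rational(-1063, 3), -1) = Rational(-3, 1063)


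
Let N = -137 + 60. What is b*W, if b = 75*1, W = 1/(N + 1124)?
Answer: 25/349 ≈ 0.071633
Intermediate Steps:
N = -77
W = 1/1047 (W = 1/(-77 + 1124) = 1/1047 ≈ 0.00095511)
b = 75
b*W = 75*(1/1047) = 25/349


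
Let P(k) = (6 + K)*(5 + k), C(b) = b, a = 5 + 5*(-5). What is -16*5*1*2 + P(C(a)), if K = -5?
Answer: -175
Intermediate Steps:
a = -20 (a = 5 - 25 = -20)
P(k) = 5 + k (P(k) = (6 - 5)*(5 + k) = 1*(5 + k) = 5 + k)
-16*5*1*2 + P(C(a)) = -16*5*1*2 + (5 - 20) = -80*2 - 15 = -16*10 - 15 = -160 - 15 = -175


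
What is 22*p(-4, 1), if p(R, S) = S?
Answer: 22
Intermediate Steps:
22*p(-4, 1) = 22*1 = 22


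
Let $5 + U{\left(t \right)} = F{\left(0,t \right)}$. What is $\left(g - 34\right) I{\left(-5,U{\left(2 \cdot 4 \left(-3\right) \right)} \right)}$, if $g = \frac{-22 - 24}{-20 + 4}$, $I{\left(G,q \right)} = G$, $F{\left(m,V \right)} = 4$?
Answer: $\frac{1245}{8} \approx 155.63$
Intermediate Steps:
$U{\left(t \right)} = -1$ ($U{\left(t \right)} = -5 + 4 = -1$)
$g = \frac{23}{8}$ ($g = - \frac{46}{-16} = \left(-46\right) \left(- \frac{1}{16}\right) = \frac{23}{8} \approx 2.875$)
$\left(g - 34\right) I{\left(-5,U{\left(2 \cdot 4 \left(-3\right) \right)} \right)} = \left(\frac{23}{8} - 34\right) \left(-5\right) = \left(- \frac{249}{8}\right) \left(-5\right) = \frac{1245}{8}$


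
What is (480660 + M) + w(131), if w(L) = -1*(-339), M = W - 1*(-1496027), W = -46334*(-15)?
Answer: 2672036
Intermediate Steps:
W = 695010
M = 2191037 (M = 695010 - 1*(-1496027) = 695010 + 1496027 = 2191037)
w(L) = 339
(480660 + M) + w(131) = (480660 + 2191037) + 339 = 2671697 + 339 = 2672036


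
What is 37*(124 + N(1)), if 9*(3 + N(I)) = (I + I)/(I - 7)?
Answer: 120842/27 ≈ 4475.6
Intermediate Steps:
N(I) = -3 + 2*I/(9*(-7 + I)) (N(I) = -3 + ((I + I)/(I - 7))/9 = -3 + ((2*I)/(-7 + I))/9 = -3 + (2*I/(-7 + I))/9 = -3 + 2*I/(9*(-7 + I)))
37*(124 + N(1)) = 37*(124 + (189 - 25*1)/(9*(-7 + 1))) = 37*(124 + (1/9)*(189 - 25)/(-6)) = 37*(124 + (1/9)*(-1/6)*164) = 37*(124 - 82/27) = 37*(3266/27) = 120842/27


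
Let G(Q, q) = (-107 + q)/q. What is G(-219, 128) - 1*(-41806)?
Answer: 5351189/128 ≈ 41806.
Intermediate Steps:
G(Q, q) = (-107 + q)/q
G(-219, 128) - 1*(-41806) = (-107 + 128)/128 - 1*(-41806) = (1/128)*21 + 41806 = 21/128 + 41806 = 5351189/128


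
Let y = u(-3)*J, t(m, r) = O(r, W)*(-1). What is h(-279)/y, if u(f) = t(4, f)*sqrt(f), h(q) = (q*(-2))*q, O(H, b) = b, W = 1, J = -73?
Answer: 51894*I*sqrt(3)/73 ≈ 1231.3*I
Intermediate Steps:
t(m, r) = -1 (t(m, r) = 1*(-1) = -1)
h(q) = -2*q**2 (h(q) = (-2*q)*q = -2*q**2)
u(f) = -sqrt(f)
y = 73*I*sqrt(3) (y = -sqrt(-3)*(-73) = -I*sqrt(3)*(-73) = 73*I*sqrt(3) ≈ 126.44*I)
h(-279)/y = (-2*(-279)**2)/((73*I*sqrt(3))) = (-2*77841)*(-I*sqrt(3)/219) = -(-51894)*I*sqrt(3)/73 = 51894*I*sqrt(3)/73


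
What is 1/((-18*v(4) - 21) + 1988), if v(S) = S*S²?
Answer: 1/815 ≈ 0.0012270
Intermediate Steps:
v(S) = S³
1/((-18*v(4) - 21) + 1988) = 1/((-18*4³ - 21) + 1988) = 1/((-18*64 - 21) + 1988) = 1/((-1152 - 21) + 1988) = 1/(-1173 + 1988) = 1/815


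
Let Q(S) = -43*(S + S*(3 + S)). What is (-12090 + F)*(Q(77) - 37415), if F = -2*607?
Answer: 4065782224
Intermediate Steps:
F = -1214
Q(S) = -43*S - 43*S*(3 + S)
(-12090 + F)*(Q(77) - 37415) = (-12090 - 1214)*(-43*77*(4 + 77) - 37415) = -13304*(-43*77*81 - 37415) = -13304*(-268191 - 37415) = -13304*(-305606) = 4065782224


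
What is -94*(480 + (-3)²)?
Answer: -45966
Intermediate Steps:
-94*(480 + (-3)²) = -94*(480 + 9) = -94*489 = -45966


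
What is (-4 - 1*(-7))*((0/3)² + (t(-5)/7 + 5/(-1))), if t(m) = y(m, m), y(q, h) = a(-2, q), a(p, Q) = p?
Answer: -111/7 ≈ -15.857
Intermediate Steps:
y(q, h) = -2
t(m) = -2
(-4 - 1*(-7))*((0/3)² + (t(-5)/7 + 5/(-1))) = (-4 - 1*(-7))*((0/3)² + (-2/7 + 5/(-1))) = (-4 + 7)*((0*(⅓))² + (-2*⅐ + 5*(-1))) = 3*(0² + (-2/7 - 5)) = 3*(0 - 37/7) = 3*(-37/7) = -111/7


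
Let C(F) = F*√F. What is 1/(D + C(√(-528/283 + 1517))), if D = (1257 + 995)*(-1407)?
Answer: -1/(3168564 - 283^(¼)*428783^(¾)/283) ≈ -3.1562e-7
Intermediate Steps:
D = -3168564 (D = 2252*(-1407) = -3168564)
C(F) = F^(3/2)
1/(D + C(√(-528/283 + 1517))) = 1/(-3168564 + (√(-528/283 + 1517))^(3/2)) = 1/(-3168564 + (√(428783/283))^(3/2)) = 1/(-3168564 + (√121345589/283)^(3/2)) = 1/(-3168564 + 283^(¼)*428783^(¾)/283)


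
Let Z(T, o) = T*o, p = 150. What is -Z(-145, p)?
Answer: 21750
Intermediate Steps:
-Z(-145, p) = -(-145)*150 = -1*(-21750) = 21750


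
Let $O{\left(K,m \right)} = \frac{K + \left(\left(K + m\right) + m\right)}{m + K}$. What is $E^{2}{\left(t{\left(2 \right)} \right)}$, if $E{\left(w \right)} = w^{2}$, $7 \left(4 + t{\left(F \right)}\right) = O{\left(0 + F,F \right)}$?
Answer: $\frac{456976}{2401} \approx 190.33$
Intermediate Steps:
$O{\left(K,m \right)} = \frac{2 K + 2 m}{K + m}$ ($O{\left(K,m \right)} = \frac{K + \left(K + 2 m\right)}{K + m} = \frac{2 K + 2 m}{K + m}$)
$t{\left(F \right)} = - \frac{26}{7}$ ($t{\left(F \right)} = -4 + \frac{1}{7} \cdot 2 = -4 + \frac{2}{7} = - \frac{26}{7}$)
$E^{2}{\left(t{\left(2 \right)} \right)} = \left(\left(- \frac{26}{7}\right)^{2}\right)^{2} = \left(\frac{676}{49}\right)^{2} = \frac{456976}{2401}$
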